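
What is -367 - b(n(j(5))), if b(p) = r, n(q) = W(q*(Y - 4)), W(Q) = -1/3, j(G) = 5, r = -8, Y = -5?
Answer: -359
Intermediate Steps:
W(Q) = -1/3 (W(Q) = -1*1/3 = -1/3)
n(q) = -1/3
b(p) = -8
-367 - b(n(j(5))) = -367 - 1*(-8) = -367 + 8 = -359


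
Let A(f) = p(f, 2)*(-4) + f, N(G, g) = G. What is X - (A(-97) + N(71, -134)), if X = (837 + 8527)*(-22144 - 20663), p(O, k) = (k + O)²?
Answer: -400808622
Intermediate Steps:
p(O, k) = (O + k)²
X = -400844748 (X = 9364*(-42807) = -400844748)
A(f) = f - 4*(2 + f)² (A(f) = (f + 2)²*(-4) + f = (2 + f)²*(-4) + f = -4*(2 + f)² + f = f - 4*(2 + f)²)
X - (A(-97) + N(71, -134)) = -400844748 - ((-97 - 4*(2 - 97)²) + 71) = -400844748 - ((-97 - 4*(-95)²) + 71) = -400844748 - ((-97 - 4*9025) + 71) = -400844748 - ((-97 - 36100) + 71) = -400844748 - (-36197 + 71) = -400844748 - 1*(-36126) = -400844748 + 36126 = -400808622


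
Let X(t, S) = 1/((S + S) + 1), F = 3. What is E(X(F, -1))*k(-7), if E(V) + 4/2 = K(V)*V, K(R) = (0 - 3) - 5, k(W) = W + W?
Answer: -84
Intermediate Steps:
k(W) = 2*W
K(R) = -8 (K(R) = -3 - 5 = -8)
X(t, S) = 1/(1 + 2*S) (X(t, S) = 1/(2*S + 1) = 1/(1 + 2*S))
E(V) = -2 - 8*V
E(X(F, -1))*k(-7) = (-2 - 8/(1 + 2*(-1)))*(2*(-7)) = (-2 - 8/(1 - 2))*(-14) = (-2 - 8/(-1))*(-14) = (-2 - 8*(-1))*(-14) = (-2 + 8)*(-14) = 6*(-14) = -84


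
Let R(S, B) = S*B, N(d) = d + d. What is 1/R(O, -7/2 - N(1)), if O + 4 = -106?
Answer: 1/605 ≈ 0.0016529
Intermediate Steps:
O = -110 (O = -4 - 106 = -110)
N(d) = 2*d
R(S, B) = B*S
1/R(O, -7/2 - N(1)) = 1/((-7/2 - 2)*(-110)) = 1/(-11/2*(-110)) = 1/605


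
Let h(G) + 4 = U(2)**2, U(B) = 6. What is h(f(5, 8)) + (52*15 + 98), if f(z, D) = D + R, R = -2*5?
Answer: 910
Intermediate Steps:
R = -10
f(z, D) = -10 + D (f(z, D) = D - 10 = -10 + D)
h(G) = 32 (h(G) = -4 + 6**2 = -4 + 36 = 32)
h(f(5, 8)) + (52*15 + 98) = 32 + (52*15 + 98) = 32 + (780 + 98) = 32 + 878 = 910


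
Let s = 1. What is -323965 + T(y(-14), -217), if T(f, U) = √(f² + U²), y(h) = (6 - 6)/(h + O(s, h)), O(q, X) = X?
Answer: -323748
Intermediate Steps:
y(h) = 0 (y(h) = (6 - 6)/(h + h) = 0/((2*h)) = 0*(1/(2*h)) = 0)
T(f, U) = √(U² + f²)
-323965 + T(y(-14), -217) = -323965 + √((-217)² + 0²) = -323965 + √(47089 + 0) = -323965 + √47089 = -323965 + 217 = -323748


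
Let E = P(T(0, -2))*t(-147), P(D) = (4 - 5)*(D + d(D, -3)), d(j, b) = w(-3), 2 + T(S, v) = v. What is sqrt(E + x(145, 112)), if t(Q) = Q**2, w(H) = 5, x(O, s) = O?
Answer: 2*I*sqrt(5366) ≈ 146.51*I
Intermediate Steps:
T(S, v) = -2 + v
d(j, b) = 5
P(D) = -5 - D (P(D) = (4 - 5)*(D + 5) = -(5 + D) = -5 - D)
E = -21609 (E = (-5 - (-2 - 2))*(-147)**2 = (-5 - 1*(-4))*21609 = (-5 + 4)*21609 = -1*21609 = -21609)
sqrt(E + x(145, 112)) = sqrt(-21609 + 145) = sqrt(-21464) = 2*I*sqrt(5366)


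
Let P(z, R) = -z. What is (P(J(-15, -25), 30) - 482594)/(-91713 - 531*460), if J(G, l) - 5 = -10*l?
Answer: 482849/335973 ≈ 1.4372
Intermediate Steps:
J(G, l) = 5 - 10*l
(P(J(-15, -25), 30) - 482594)/(-91713 - 531*460) = (-(5 - 10*(-25)) - 482594)/(-91713 - 531*460) = (-(5 + 250) - 482594)/(-91713 - 244260) = (-1*255 - 482594)/(-335973) = (-255 - 482594)*(-1/335973) = -482849*(-1/335973) = 482849/335973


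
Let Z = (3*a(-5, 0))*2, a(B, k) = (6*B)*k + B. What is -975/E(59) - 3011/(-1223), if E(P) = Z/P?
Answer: 4696227/2446 ≈ 1920.0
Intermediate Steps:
a(B, k) = B + 6*B*k (a(B, k) = 6*B*k + B = B + 6*B*k)
Z = -30 (Z = (3*(-5*(1 + 6*0)))*2 = (3*(-5*(1 + 0)))*2 = (3*(-5*1))*2 = (3*(-5))*2 = -15*2 = -30)
E(P) = -30/P
-975/E(59) - 3011/(-1223) = -975/((-30/59)) - 3011/(-1223) = -975/((-30*1/59)) - 3011*(-1/1223) = -975/(-30/59) + 3011/1223 = -975*(-59/30) + 3011/1223 = 3835/2 + 3011/1223 = 4696227/2446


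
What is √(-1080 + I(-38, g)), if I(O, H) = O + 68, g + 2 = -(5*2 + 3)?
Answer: 5*I*√42 ≈ 32.404*I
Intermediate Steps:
g = -15 (g = -2 - (5*2 + 3) = -2 - (10 + 3) = -2 - 1*13 = -2 - 13 = -15)
I(O, H) = 68 + O
√(-1080 + I(-38, g)) = √(-1080 + (68 - 38)) = √(-1080 + 30) = √(-1050) = 5*I*√42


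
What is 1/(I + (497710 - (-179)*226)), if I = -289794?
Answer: 1/248370 ≈ 4.0263e-6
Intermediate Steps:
1/(I + (497710 - (-179)*226)) = 1/(-289794 + (497710 - (-179)*226)) = 1/(-289794 + (497710 - 1*(-40454))) = 1/(-289794 + (497710 + 40454)) = 1/(-289794 + 538164) = 1/248370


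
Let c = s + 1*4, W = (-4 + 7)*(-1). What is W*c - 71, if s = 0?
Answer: -83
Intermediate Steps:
W = -3 (W = 3*(-1) = -3)
c = 4 (c = 0 + 1*4 = 0 + 4 = 4)
W*c - 71 = -3*4 - 71 = -12 - 71 = -83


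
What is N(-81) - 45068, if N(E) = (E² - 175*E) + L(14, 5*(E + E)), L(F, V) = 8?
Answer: -24324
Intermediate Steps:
N(E) = 8 + E² - 175*E (N(E) = (E² - 175*E) + 8 = 8 + E² - 175*E)
N(-81) - 45068 = (8 + (-81)² - 175*(-81)) - 45068 = (8 + 6561 + 14175) - 45068 = 20744 - 45068 = -24324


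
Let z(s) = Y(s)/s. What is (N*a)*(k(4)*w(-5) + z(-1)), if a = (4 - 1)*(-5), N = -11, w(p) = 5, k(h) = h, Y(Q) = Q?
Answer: 3465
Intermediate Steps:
z(s) = 1 (z(s) = s/s = 1)
a = -15 (a = 3*(-5) = -15)
(N*a)*(k(4)*w(-5) + z(-1)) = (-11*(-15))*(4*5 + 1) = 165*(20 + 1) = 165*21 = 3465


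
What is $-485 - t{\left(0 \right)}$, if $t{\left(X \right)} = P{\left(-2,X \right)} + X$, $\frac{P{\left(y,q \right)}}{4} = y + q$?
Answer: $-477$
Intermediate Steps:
$P{\left(y,q \right)} = 4 q + 4 y$ ($P{\left(y,q \right)} = 4 \left(y + q\right) = 4 \left(q + y\right) = 4 q + 4 y$)
$t{\left(X \right)} = -8 + 5 X$ ($t{\left(X \right)} = \left(4 X + 4 \left(-2\right)\right) + X = \left(4 X - 8\right) + X = \left(-8 + 4 X\right) + X = -8 + 5 X$)
$-485 - t{\left(0 \right)} = -485 - \left(-8 + 5 \cdot 0\right) = -485 - \left(-8 + 0\right) = -485 - -8 = -485 + 8 = -477$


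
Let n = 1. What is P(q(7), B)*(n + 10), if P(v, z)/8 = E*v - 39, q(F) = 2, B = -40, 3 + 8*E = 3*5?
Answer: -3168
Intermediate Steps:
E = 3/2 (E = -3/8 + (3*5)/8 = -3/8 + (1/8)*15 = -3/8 + 15/8 = 3/2 ≈ 1.5000)
P(v, z) = -312 + 12*v (P(v, z) = 8*(3*v/2 - 39) = 8*(-39 + 3*v/2) = -312 + 12*v)
P(q(7), B)*(n + 10) = (-312 + 12*2)*(1 + 10) = (-312 + 24)*11 = -288*11 = -3168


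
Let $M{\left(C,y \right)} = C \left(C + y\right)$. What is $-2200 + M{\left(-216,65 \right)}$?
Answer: $30416$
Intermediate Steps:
$-2200 + M{\left(-216,65 \right)} = -2200 - 216 \left(-216 + 65\right) = -2200 - -32616 = -2200 + 32616 = 30416$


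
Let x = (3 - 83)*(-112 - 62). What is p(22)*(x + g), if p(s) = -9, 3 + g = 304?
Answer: -127989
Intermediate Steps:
g = 301 (g = -3 + 304 = 301)
x = 13920 (x = -80*(-174) = 13920)
p(22)*(x + g) = -9*(13920 + 301) = -9*14221 = -127989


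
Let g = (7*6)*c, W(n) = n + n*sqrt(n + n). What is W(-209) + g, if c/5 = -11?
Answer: -2519 - 209*I*sqrt(418) ≈ -2519.0 - 4273.0*I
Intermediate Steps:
c = -55 (c = 5*(-11) = -55)
W(n) = n + sqrt(2)*n**(3/2) (W(n) = n + n*sqrt(2*n) = n + n*(sqrt(2)*sqrt(n)) = n + sqrt(2)*n**(3/2))
g = -2310 (g = (7*6)*(-55) = 42*(-55) = -2310)
W(-209) + g = (-209 + sqrt(2)*(-209)**(3/2)) - 2310 = (-209 + sqrt(2)*(-209*I*sqrt(209))) - 2310 = (-209 - 209*I*sqrt(418)) - 2310 = -2519 - 209*I*sqrt(418)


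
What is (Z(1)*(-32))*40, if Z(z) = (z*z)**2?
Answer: -1280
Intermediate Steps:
Z(z) = z**4 (Z(z) = (z**2)**2 = z**4)
(Z(1)*(-32))*40 = (1**4*(-32))*40 = (1*(-32))*40 = -32*40 = -1280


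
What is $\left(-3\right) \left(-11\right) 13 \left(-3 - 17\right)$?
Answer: $-8580$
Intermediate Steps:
$\left(-3\right) \left(-11\right) 13 \left(-3 - 17\right) = 33 \cdot 13 \left(-3 - 17\right) = 429 \left(-20\right) = -8580$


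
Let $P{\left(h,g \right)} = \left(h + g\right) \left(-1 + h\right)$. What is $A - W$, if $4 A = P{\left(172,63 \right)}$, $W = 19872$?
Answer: $- \frac{39303}{4} \approx -9825.8$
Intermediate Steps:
$P{\left(h,g \right)} = \left(-1 + h\right) \left(g + h\right)$ ($P{\left(h,g \right)} = \left(g + h\right) \left(-1 + h\right) = \left(-1 + h\right) \left(g + h\right)$)
$A = \frac{40185}{4}$ ($A = \frac{172^{2} - 63 - 172 + 63 \cdot 172}{4} = \frac{29584 - 63 - 172 + 10836}{4} = \frac{1}{4} \cdot 40185 = \frac{40185}{4} \approx 10046.0$)
$A - W = \frac{40185}{4} - 19872 = - \frac{39303}{4}$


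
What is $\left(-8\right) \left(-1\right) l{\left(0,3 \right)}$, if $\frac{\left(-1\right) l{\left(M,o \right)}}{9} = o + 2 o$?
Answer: $-648$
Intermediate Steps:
$l{\left(M,o \right)} = - 27 o$ ($l{\left(M,o \right)} = - 9 \left(o + 2 o\right) = - 9 \cdot 3 o = - 27 o$)
$\left(-8\right) \left(-1\right) l{\left(0,3 \right)} = \left(-8\right) \left(-1\right) \left(\left(-27\right) 3\right) = 8 \left(-81\right) = -648$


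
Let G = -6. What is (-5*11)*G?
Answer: 330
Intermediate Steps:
(-5*11)*G = -5*11*(-6) = -55*(-6) = 330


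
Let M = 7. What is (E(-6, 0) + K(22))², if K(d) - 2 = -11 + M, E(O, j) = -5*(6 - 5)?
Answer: 49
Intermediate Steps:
E(O, j) = -5 (E(O, j) = -5*1 = -5)
K(d) = -2 (K(d) = 2 + (-11 + 7) = 2 - 4 = -2)
(E(-6, 0) + K(22))² = (-5 - 2)² = (-7)² = 49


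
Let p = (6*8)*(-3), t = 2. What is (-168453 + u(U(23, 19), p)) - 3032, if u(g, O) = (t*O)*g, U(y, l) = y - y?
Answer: -171485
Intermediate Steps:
U(y, l) = 0
p = -144 (p = 48*(-3) = -144)
u(g, O) = 2*O*g (u(g, O) = (2*O)*g = 2*O*g)
(-168453 + u(U(23, 19), p)) - 3032 = (-168453 + 2*(-144)*0) - 3032 = (-168453 + 0) - 3032 = -168453 - 3032 = -171485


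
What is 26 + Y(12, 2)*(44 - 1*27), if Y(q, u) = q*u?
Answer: 434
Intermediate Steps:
26 + Y(12, 2)*(44 - 1*27) = 26 + (12*2)*(44 - 1*27) = 26 + 24*(44 - 27) = 26 + 24*17 = 26 + 408 = 434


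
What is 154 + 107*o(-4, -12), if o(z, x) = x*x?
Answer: 15562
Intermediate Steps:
o(z, x) = x²
154 + 107*o(-4, -12) = 154 + 107*(-12)² = 154 + 107*144 = 154 + 15408 = 15562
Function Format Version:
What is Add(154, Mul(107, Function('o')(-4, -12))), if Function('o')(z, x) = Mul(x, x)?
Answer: 15562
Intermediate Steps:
Function('o')(z, x) = Pow(x, 2)
Add(154, Mul(107, Function('o')(-4, -12))) = Add(154, Mul(107, Pow(-12, 2))) = Add(154, Mul(107, 144)) = Add(154, 15408) = 15562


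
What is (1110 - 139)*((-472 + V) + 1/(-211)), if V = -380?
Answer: -174559583/211 ≈ -8.2730e+5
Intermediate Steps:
(1110 - 139)*((-472 + V) + 1/(-211)) = (1110 - 139)*((-472 - 380) + 1/(-211)) = 971*(-852 - 1/211) = 971*(-179773/211) = -174559583/211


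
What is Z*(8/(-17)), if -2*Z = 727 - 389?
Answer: 1352/17 ≈ 79.529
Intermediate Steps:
Z = -169 (Z = -(727 - 389)/2 = -1/2*338 = -169)
Z*(8/(-17)) = -1352/(-17) = -1352*(-1)/17 = -169*(-8/17) = 1352/17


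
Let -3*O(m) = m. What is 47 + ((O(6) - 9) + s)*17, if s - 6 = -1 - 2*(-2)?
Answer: 13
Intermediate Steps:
O(m) = -m/3
s = 9 (s = 6 + (-1 - 2*(-2)) = 6 + (-1 + 4) = 6 + 3 = 9)
47 + ((O(6) - 9) + s)*17 = 47 + ((-1/3*6 - 9) + 9)*17 = 47 + ((-2 - 9) + 9)*17 = 47 + (-11 + 9)*17 = 47 - 2*17 = 47 - 34 = 13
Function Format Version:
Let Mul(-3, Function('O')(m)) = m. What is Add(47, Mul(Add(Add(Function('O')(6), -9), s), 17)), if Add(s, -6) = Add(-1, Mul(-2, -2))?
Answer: 13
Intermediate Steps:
Function('O')(m) = Mul(Rational(-1, 3), m)
s = 9 (s = Add(6, Add(-1, Mul(-2, -2))) = Add(6, Add(-1, 4)) = Add(6, 3) = 9)
Add(47, Mul(Add(Add(Function('O')(6), -9), s), 17)) = Add(47, Mul(Add(Add(Mul(Rational(-1, 3), 6), -9), 9), 17)) = Add(47, Mul(Add(Add(-2, -9), 9), 17)) = Add(47, Mul(Add(-11, 9), 17)) = Add(47, Mul(-2, 17)) = Add(47, -34) = 13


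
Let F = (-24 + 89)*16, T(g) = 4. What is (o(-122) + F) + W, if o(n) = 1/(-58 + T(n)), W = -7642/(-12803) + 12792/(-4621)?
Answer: 3315579027541/3194783802 ≈ 1037.8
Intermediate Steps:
W = -128462294/59162663 (W = -7642*(-1/12803) + 12792*(-1/4621) = 7642/12803 - 12792/4621 = -128462294/59162663 ≈ -2.1713)
o(n) = -1/54 (o(n) = 1/(-58 + 4) = 1/(-54) = -1/54)
F = 1040 (F = 65*16 = 1040)
(o(-122) + F) + W = (-1/54 + 1040) - 128462294/59162663 = 56159/54 - 128462294/59162663 = 3315579027541/3194783802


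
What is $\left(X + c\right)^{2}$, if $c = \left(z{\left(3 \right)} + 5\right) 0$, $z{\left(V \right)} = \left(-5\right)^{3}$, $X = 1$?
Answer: $1$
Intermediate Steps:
$z{\left(V \right)} = -125$
$c = 0$ ($c = \left(-125 + 5\right) 0 = \left(-120\right) 0 = 0$)
$\left(X + c\right)^{2} = \left(1 + 0\right)^{2} = 1^{2} = 1$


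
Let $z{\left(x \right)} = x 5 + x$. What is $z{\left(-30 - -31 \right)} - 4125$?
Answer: $-4119$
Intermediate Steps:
$z{\left(x \right)} = 6 x$ ($z{\left(x \right)} = 5 x + x = 6 x$)
$z{\left(-30 - -31 \right)} - 4125 = 6 \left(-30 - -31\right) - 4125 = 6 \left(-30 + 31\right) - 4125 = 6 \cdot 1 - 4125 = 6 - 4125 = -4119$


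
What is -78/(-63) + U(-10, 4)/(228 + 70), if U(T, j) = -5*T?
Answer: 4399/3129 ≈ 1.4059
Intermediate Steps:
-78/(-63) + U(-10, 4)/(228 + 70) = -78/(-63) + (-5*(-10))/(228 + 70) = -78*(-1/63) + 50/298 = 26/21 + 50*(1/298) = 26/21 + 25/149 = 4399/3129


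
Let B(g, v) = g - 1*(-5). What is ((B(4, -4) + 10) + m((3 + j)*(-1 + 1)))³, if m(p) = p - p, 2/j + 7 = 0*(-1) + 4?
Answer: 6859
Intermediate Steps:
j = -⅔ (j = 2/(-7 + (0*(-1) + 4)) = 2/(-7 + (0 + 4)) = 2/(-7 + 4) = 2/(-3) = 2*(-⅓) = -⅔ ≈ -0.66667)
B(g, v) = 5 + g (B(g, v) = g + 5 = 5 + g)
m(p) = 0
((B(4, -4) + 10) + m((3 + j)*(-1 + 1)))³ = (((5 + 4) + 10) + 0)³ = ((9 + 10) + 0)³ = (19 + 0)³ = 19³ = 6859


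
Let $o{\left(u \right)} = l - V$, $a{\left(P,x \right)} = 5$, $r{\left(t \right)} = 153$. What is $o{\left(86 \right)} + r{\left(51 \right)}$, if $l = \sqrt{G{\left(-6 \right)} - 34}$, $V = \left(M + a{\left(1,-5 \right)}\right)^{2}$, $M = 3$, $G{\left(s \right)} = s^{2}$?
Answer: $89 + \sqrt{2} \approx 90.414$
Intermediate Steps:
$V = 64$ ($V = \left(3 + 5\right)^{2} = 8^{2} = 64$)
$l = \sqrt{2}$ ($l = \sqrt{\left(-6\right)^{2} - 34} = \sqrt{36 - 34} = \sqrt{2} \approx 1.4142$)
$o{\left(u \right)} = -64 + \sqrt{2}$ ($o{\left(u \right)} = \sqrt{2} - 64 = -64 + \sqrt{2}$)
$o{\left(86 \right)} + r{\left(51 \right)} = \left(-64 + \sqrt{2}\right) + 153 = 89 + \sqrt{2}$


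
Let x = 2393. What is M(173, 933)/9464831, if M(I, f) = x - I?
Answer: 2220/9464831 ≈ 0.00023455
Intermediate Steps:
M(I, f) = 2393 - I
M(173, 933)/9464831 = (2393 - 1*173)/9464831 = (2393 - 173)*(1/9464831) = 2220*(1/9464831) = 2220/9464831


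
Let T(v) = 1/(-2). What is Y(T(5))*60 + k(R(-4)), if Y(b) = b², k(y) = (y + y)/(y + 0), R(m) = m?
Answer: 17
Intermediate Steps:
k(y) = 2 (k(y) = (2*y)/y = 2)
T(v) = -½
Y(T(5))*60 + k(R(-4)) = (-½)²*60 + 2 = (¼)*60 + 2 = 15 + 2 = 17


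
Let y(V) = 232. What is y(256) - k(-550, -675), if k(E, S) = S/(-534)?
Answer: 41071/178 ≈ 230.74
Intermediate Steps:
k(E, S) = -S/534 (k(E, S) = S*(-1/534) = -S/534)
y(256) - k(-550, -675) = 232 - (-1)*(-675)/534 = 232 - 1*225/178 = 232 - 225/178 = 41071/178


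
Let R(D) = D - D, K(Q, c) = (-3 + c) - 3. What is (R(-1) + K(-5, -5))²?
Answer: 121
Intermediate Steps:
K(Q, c) = -6 + c
R(D) = 0
(R(-1) + K(-5, -5))² = (0 + (-6 - 5))² = (0 - 11)² = (-11)² = 121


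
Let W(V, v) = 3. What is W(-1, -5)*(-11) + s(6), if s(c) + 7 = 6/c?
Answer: -39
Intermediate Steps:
s(c) = -7 + 6/c
W(-1, -5)*(-11) + s(6) = 3*(-11) + (-7 + 6/6) = -33 + (-7 + 6*(⅙)) = -33 + (-7 + 1) = -33 - 6 = -39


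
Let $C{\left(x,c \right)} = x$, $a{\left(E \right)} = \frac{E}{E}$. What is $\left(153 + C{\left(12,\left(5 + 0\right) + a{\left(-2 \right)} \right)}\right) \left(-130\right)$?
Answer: $-21450$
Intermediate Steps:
$a{\left(E \right)} = 1$
$\left(153 + C{\left(12,\left(5 + 0\right) + a{\left(-2 \right)} \right)}\right) \left(-130\right) = \left(153 + 12\right) \left(-130\right) = 165 \left(-130\right) = -21450$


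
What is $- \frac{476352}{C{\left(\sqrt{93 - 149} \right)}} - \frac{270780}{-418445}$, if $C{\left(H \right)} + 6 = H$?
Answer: $\frac{59799379380}{1924847} + \frac{238176 i \sqrt{14}}{23} \approx 31067.0 + 38747.0 i$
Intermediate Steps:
$C{\left(H \right)} = -6 + H$
$- \frac{476352}{C{\left(\sqrt{93 - 149} \right)}} - \frac{270780}{-418445} = - \frac{476352}{-6 + \sqrt{93 - 149}} - \frac{270780}{-418445} = - \frac{476352}{-6 + \sqrt{-56}} - - \frac{54156}{83689} = - \frac{476352}{-6 + 2 i \sqrt{14}} + \frac{54156}{83689} = \frac{54156}{83689} - \frac{476352}{-6 + 2 i \sqrt{14}}$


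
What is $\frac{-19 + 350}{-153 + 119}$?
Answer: $- \frac{331}{34} \approx -9.7353$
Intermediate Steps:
$\frac{-19 + 350}{-153 + 119} = \frac{331}{-34} = 331 \left(- \frac{1}{34}\right) = - \frac{331}{34}$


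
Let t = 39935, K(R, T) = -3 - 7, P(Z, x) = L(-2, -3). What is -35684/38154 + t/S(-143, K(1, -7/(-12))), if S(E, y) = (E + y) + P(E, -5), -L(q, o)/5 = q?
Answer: -764391401/2728011 ≈ -280.20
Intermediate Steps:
L(q, o) = -5*q
P(Z, x) = 10 (P(Z, x) = -5*(-2) = 10)
K(R, T) = -10
S(E, y) = 10 + E + y (S(E, y) = (E + y) + 10 = 10 + E + y)
-35684/38154 + t/S(-143, K(1, -7/(-12))) = -35684/38154 + 39935/(10 - 143 - 10) = -35684*1/38154 + 39935/(-143) = -17842/19077 + 39935*(-1/143) = -17842/19077 - 39935/143 = -764391401/2728011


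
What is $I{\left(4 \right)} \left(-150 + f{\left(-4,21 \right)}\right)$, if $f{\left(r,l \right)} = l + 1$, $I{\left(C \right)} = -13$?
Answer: $1664$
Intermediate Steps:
$f{\left(r,l \right)} = 1 + l$
$I{\left(4 \right)} \left(-150 + f{\left(-4,21 \right)}\right) = - 13 \left(-150 + \left(1 + 21\right)\right) = - 13 \left(-150 + 22\right) = \left(-13\right) \left(-128\right) = 1664$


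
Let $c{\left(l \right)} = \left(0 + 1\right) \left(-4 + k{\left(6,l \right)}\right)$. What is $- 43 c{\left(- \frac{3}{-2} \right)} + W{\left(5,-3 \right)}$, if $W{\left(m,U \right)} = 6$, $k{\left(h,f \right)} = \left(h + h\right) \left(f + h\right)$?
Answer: $-3692$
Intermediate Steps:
$k{\left(h,f \right)} = 2 h \left(f + h\right)$
$c{\left(l \right)} = 68 + 12 l$ ($c{\left(l \right)} = \left(0 + 1\right) \left(-4 + 2 \cdot 6 \left(l + 6\right)\right) = 1 \left(-4 + 2 \cdot 6 \left(6 + l\right)\right) = 1 \left(-4 + \left(72 + 12 l\right)\right) = 1 \left(68 + 12 l\right) = 68 + 12 l$)
$- 43 c{\left(- \frac{3}{-2} \right)} + W{\left(5,-3 \right)} = - 43 \left(68 + 12 \left(- \frac{3}{-2}\right)\right) + 6 = - 43 \left(68 + 12 \left(\left(-3\right) \left(- \frac{1}{2}\right)\right)\right) + 6 = - 43 \left(68 + 12 \cdot \frac{3}{2}\right) + 6 = - 43 \left(68 + 18\right) + 6 = \left(-43\right) 86 + 6 = -3698 + 6 = -3692$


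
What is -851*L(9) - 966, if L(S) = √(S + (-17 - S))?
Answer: -966 - 851*I*√17 ≈ -966.0 - 3508.8*I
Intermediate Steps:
L(S) = I*√17 (L(S) = √(-17) = I*√17)
-851*L(9) - 966 = -851*I*√17 - 966 = -966 - 851*I*√17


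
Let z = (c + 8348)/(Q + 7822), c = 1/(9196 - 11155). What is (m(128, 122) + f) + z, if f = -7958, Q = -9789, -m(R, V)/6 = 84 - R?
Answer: -29664051713/3853353 ≈ -7698.2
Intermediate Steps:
m(R, V) = -504 + 6*R (m(R, V) = -6*(84 - R) = -504 + 6*R)
c = -1/1959 (c = 1/(-1959) = -1/1959 ≈ -0.00051046)
z = -16353731/3853353 (z = (-1/1959 + 8348)/(-9789 + 7822) = (16353731/1959)/(-1967) = (16353731/1959)*(-1/1967) = -16353731/3853353 ≈ -4.2440)
(m(128, 122) + f) + z = ((-504 + 6*128) - 7958) - 16353731/3853353 = ((-504 + 768) - 7958) - 16353731/3853353 = (264 - 7958) - 16353731/3853353 = -7694 - 16353731/3853353 = -29664051713/3853353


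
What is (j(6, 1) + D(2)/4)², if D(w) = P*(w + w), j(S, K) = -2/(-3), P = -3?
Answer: 49/9 ≈ 5.4444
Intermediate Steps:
j(S, K) = ⅔ (j(S, K) = -2*(-⅓) = ⅔)
D(w) = -6*w (D(w) = -3*(w + w) = -6*w)
(j(6, 1) + D(2)/4)² = (⅔ - 6*2/4)² = (⅔ - 12*¼)² = (⅔ - 3)² = (-7/3)² = 49/9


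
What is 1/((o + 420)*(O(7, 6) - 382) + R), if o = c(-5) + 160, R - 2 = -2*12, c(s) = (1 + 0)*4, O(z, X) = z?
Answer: -1/219022 ≈ -4.5658e-6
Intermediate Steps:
c(s) = 4 (c(s) = 1*4 = 4)
R = -22 (R = 2 - 2*12 = 2 - 24 = -22)
o = 164 (o = 4 + 160 = 164)
1/((o + 420)*(O(7, 6) - 382) + R) = 1/((164 + 420)*(7 - 382) - 22) = 1/(584*(-375) - 22) = 1/(-219000 - 22) = 1/(-219022) = -1/219022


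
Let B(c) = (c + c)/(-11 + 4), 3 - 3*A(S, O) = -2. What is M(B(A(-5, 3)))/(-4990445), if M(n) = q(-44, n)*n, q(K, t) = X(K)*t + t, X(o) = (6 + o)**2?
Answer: -28900/440157249 ≈ -6.5658e-5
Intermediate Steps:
A(S, O) = 5/3 (A(S, O) = 1 - 1/3*(-2) = 1 + 2/3 = 5/3)
q(K, t) = t + t*(6 + K)**2 (q(K, t) = (6 + K)**2*t + t = t*(6 + K)**2 + t = t + t*(6 + K)**2)
B(c) = -2*c/7 (B(c) = (2*c)/(-7) = (2*c)*(-1/7) = -2*c/7)
M(n) = 1445*n**2 (M(n) = (n*(1 + (6 - 44)**2))*n = (n*(1 + (-38)**2))*n = (n*(1 + 1444))*n = (n*1445)*n = (1445*n)*n = 1445*n**2)
M(B(A(-5, 3)))/(-4990445) = (1445*(-2/7*5/3)**2)/(-4990445) = (1445*(-10/21)**2)*(-1/4990445) = (1445*(100/441))*(-1/4990445) = (144500/441)*(-1/4990445) = -28900/440157249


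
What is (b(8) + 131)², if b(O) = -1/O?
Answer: 1096209/64 ≈ 17128.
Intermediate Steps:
(b(8) + 131)² = (-1/8 + 131)² = (-1*⅛ + 131)² = (-⅛ + 131)² = (1047/8)² = 1096209/64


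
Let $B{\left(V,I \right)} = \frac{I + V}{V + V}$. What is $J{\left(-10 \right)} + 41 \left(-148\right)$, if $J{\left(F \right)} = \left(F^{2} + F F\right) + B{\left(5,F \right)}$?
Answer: $- \frac{11737}{2} \approx -5868.5$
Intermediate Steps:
$B{\left(V,I \right)} = \frac{I + V}{2 V}$
$J{\left(F \right)} = \frac{1}{2} + 2 F^{2} + \frac{F}{10}$ ($J{\left(F \right)} = \left(F^{2} + F F\right) + \frac{F + 5}{2 \cdot 5} = \left(F^{2} + F^{2}\right) + \frac{1}{2} \cdot \frac{1}{5} \left(5 + F\right) = 2 F^{2} + \left(\frac{1}{2} + \frac{F}{10}\right) = \frac{1}{2} + 2 F^{2} + \frac{F}{10}$)
$J{\left(-10 \right)} + 41 \left(-148\right) = \left(\frac{1}{2} + 2 \left(-10\right)^{2} + \frac{1}{10} \left(-10\right)\right) + 41 \left(-148\right) = \left(\frac{1}{2} + 2 \cdot 100 - 1\right) - 6068 = \left(\frac{1}{2} + 200 - 1\right) - 6068 = \frac{399}{2} - 6068 = - \frac{11737}{2}$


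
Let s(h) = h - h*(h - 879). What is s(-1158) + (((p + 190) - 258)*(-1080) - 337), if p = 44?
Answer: -2334421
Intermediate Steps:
s(h) = h - h*(-879 + h)
s(-1158) + (((p + 190) - 258)*(-1080) - 337) = -1158*(880 - 1*(-1158)) + (((44 + 190) - 258)*(-1080) - 337) = -1158*(880 + 1158) + ((234 - 258)*(-1080) - 337) = -1158*2038 + (-24*(-1080) - 337) = -2360004 + (25920 - 337) = -2360004 + 25583 = -2334421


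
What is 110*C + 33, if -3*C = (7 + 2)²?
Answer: -2937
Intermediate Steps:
C = -27 (C = -(7 + 2)²/3 = -⅓*9² = -⅓*81 = -27)
110*C + 33 = 110*(-27) + 33 = -2970 + 33 = -2937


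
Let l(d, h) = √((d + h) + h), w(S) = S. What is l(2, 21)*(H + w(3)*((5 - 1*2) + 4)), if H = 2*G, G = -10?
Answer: 2*√11 ≈ 6.6332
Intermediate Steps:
H = -20 (H = 2*(-10) = -20)
l(d, h) = √(d + 2*h)
l(2, 21)*(H + w(3)*((5 - 1*2) + 4)) = √(2 + 2*21)*(-20 + 3*((5 - 1*2) + 4)) = √(2 + 42)*(-20 + 3*((5 - 2) + 4)) = √44*(-20 + 3*(3 + 4)) = (2*√11)*(-20 + 3*7) = (2*√11)*(-20 + 21) = (2*√11)*1 = 2*√11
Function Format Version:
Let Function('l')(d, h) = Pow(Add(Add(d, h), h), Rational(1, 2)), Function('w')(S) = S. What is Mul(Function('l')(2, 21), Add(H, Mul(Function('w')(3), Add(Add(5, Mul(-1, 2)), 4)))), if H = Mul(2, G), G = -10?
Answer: Mul(2, Pow(11, Rational(1, 2))) ≈ 6.6332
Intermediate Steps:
H = -20 (H = Mul(2, -10) = -20)
Function('l')(d, h) = Pow(Add(d, Mul(2, h)), Rational(1, 2))
Mul(Function('l')(2, 21), Add(H, Mul(Function('w')(3), Add(Add(5, Mul(-1, 2)), 4)))) = Mul(Pow(Add(2, Mul(2, 21)), Rational(1, 2)), Add(-20, Mul(3, Add(Add(5, Mul(-1, 2)), 4)))) = Mul(Pow(Add(2, 42), Rational(1, 2)), Add(-20, Mul(3, Add(Add(5, -2), 4)))) = Mul(Pow(44, Rational(1, 2)), Add(-20, Mul(3, Add(3, 4)))) = Mul(Mul(2, Pow(11, Rational(1, 2))), Add(-20, Mul(3, 7))) = Mul(Mul(2, Pow(11, Rational(1, 2))), Add(-20, 21)) = Mul(Mul(2, Pow(11, Rational(1, 2))), 1) = Mul(2, Pow(11, Rational(1, 2)))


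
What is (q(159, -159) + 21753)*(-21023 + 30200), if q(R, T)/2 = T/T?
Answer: 199645635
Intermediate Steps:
q(R, T) = 2 (q(R, T) = 2*(T/T) = 2*1 = 2)
(q(159, -159) + 21753)*(-21023 + 30200) = (2 + 21753)*(-21023 + 30200) = 21755*9177 = 199645635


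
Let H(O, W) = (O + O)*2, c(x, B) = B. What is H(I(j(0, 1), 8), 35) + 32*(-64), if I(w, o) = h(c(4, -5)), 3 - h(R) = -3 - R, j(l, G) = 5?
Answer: -2044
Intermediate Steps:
h(R) = 6 + R (h(R) = 3 - (-3 - R) = 3 + (3 + R) = 6 + R)
I(w, o) = 1 (I(w, o) = 6 - 5 = 1)
H(O, W) = 4*O (H(O, W) = (2*O)*2 = 4*O)
H(I(j(0, 1), 8), 35) + 32*(-64) = 4*1 + 32*(-64) = 4 - 2048 = -2044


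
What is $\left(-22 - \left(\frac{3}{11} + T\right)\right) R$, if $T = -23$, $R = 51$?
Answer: $\frac{408}{11} \approx 37.091$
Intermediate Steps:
$\left(-22 - \left(\frac{3}{11} + T\right)\right) R = \left(-22 + \left(\frac{3}{-11} - -23\right)\right) 51 = \left(-22 + \left(3 \left(- \frac{1}{11}\right) + 23\right)\right) 51 = \left(-22 + \left(- \frac{3}{11} + 23\right)\right) 51 = \left(-22 + \frac{250}{11}\right) 51 = \frac{8}{11} \cdot 51 = \frac{408}{11}$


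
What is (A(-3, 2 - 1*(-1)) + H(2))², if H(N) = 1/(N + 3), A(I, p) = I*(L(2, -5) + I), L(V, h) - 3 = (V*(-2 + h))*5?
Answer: 1104601/25 ≈ 44184.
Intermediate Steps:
L(V, h) = 3 + 5*V*(-2 + h) (L(V, h) = 3 + (V*(-2 + h))*5 = 3 + 5*V*(-2 + h))
A(I, p) = I*(-67 + I) (A(I, p) = I*((3 - 10*2 + 5*2*(-5)) + I) = I*((3 - 20 - 50) + I) = I*(-67 + I))
H(N) = 1/(3 + N)
(A(-3, 2 - 1*(-1)) + H(2))² = (-3*(-67 - 3) + 1/(3 + 2))² = (-3*(-70) + 1/5)² = (210 + ⅕)² = (1051/5)² = 1104601/25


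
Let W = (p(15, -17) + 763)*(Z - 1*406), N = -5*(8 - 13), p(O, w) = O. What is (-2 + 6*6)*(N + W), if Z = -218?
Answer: -16505198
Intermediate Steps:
N = 25 (N = -5*(-5) = 25)
W = -485472 (W = (15 + 763)*(-218 - 1*406) = 778*(-218 - 406) = 778*(-624) = -485472)
(-2 + 6*6)*(N + W) = (-2 + 6*6)*(25 - 485472) = (-2 + 36)*(-485447) = 34*(-485447) = -16505198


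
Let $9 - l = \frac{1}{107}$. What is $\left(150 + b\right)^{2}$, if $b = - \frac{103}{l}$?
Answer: $\frac{17763291841}{925444} \approx 19194.0$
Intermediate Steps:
$l = \frac{962}{107}$ ($l = 9 - \frac{1}{107} = \frac{962}{107} \approx 8.9907$)
$b = - \frac{11021}{962}$ ($b = - \frac{103}{\frac{962}{107}} = \left(-103\right) \frac{107}{962} = - \frac{11021}{962} \approx -11.456$)
$\left(150 + b\right)^{2} = \left(150 - \frac{11021}{962}\right)^{2} = \left(\frac{133279}{962}\right)^{2} = \frac{17763291841}{925444}$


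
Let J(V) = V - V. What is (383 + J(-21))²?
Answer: 146689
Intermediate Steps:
J(V) = 0
(383 + J(-21))² = (383 + 0)² = 383² = 146689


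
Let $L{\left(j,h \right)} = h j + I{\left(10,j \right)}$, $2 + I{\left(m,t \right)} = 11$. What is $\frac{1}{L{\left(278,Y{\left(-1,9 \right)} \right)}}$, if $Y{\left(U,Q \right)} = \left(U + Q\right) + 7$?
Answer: $\frac{1}{4179} \approx 0.00023929$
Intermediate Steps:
$I{\left(m,t \right)} = 9$ ($I{\left(m,t \right)} = -2 + 11 = 9$)
$Y{\left(U,Q \right)} = 7 + Q + U$ ($Y{\left(U,Q \right)} = \left(Q + U\right) + 7 = 7 + Q + U$)
$L{\left(j,h \right)} = 9 + h j$ ($L{\left(j,h \right)} = h j + 9 = 9 + h j$)
$\frac{1}{L{\left(278,Y{\left(-1,9 \right)} \right)}} = \frac{1}{9 + \left(7 + 9 - 1\right) 278} = \frac{1}{9 + 15 \cdot 278} = \frac{1}{9 + 4170} = \frac{1}{4179}$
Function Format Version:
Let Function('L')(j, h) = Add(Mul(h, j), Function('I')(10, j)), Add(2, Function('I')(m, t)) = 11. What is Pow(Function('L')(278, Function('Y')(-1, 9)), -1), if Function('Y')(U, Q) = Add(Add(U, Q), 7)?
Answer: Rational(1, 4179) ≈ 0.00023929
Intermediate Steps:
Function('I')(m, t) = 9 (Function('I')(m, t) = Add(-2, 11) = 9)
Function('Y')(U, Q) = Add(7, Q, U) (Function('Y')(U, Q) = Add(Add(Q, U), 7) = Add(7, Q, U))
Function('L')(j, h) = Add(9, Mul(h, j)) (Function('L')(j, h) = Add(Mul(h, j), 9) = Add(9, Mul(h, j)))
Pow(Function('L')(278, Function('Y')(-1, 9)), -1) = Pow(Add(9, Mul(Add(7, 9, -1), 278)), -1) = Pow(Add(9, Mul(15, 278)), -1) = Pow(Add(9, 4170), -1) = Pow(4179, -1) = Rational(1, 4179)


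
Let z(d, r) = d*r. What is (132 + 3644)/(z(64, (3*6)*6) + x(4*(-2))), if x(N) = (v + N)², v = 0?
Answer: 59/109 ≈ 0.54128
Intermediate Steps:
x(N) = N² (x(N) = (0 + N)² = N²)
(132 + 3644)/(z(64, (3*6)*6) + x(4*(-2))) = (132 + 3644)/(64*((3*6)*6) + (4*(-2))²) = 3776/(64*(18*6) + (-8)²) = 3776/(64*108 + 64) = 3776/(6912 + 64) = 3776/6976 = 3776*(1/6976) = 59/109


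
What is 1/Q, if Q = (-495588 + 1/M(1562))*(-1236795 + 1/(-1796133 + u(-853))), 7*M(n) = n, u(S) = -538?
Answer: 1403200051/860078498560439854627 ≈ 1.6315e-12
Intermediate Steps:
M(n) = n/7
Q = 860078498560439854627/1403200051 (Q = (-495588 + 1/((⅐)*1562))*(-1236795 + 1/(-1796133 - 538)) = (-495588 + 1/(1562/7))*(-1236795 + 1/(-1796671)) = (-495588 + 7/1562)*(-1236795 - 1/1796671) = -774108449/1562*(-2222113709446/1796671) = 860078498560439854627/1403200051 ≈ 6.1294e+11)
1/Q = 1/(860078498560439854627/1403200051) = 1403200051/860078498560439854627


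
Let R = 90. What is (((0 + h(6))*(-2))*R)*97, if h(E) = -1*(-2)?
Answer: -34920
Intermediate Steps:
h(E) = 2
(((0 + h(6))*(-2))*R)*97 = (((0 + 2)*(-2))*90)*97 = ((2*(-2))*90)*97 = -4*90*97 = -360*97 = -34920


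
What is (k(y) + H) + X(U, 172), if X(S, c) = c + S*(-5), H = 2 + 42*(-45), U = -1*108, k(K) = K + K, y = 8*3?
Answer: -1128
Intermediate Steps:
y = 24
k(K) = 2*K
U = -108
H = -1888 (H = 2 - 1890 = -1888)
X(S, c) = c - 5*S
(k(y) + H) + X(U, 172) = (2*24 - 1888) + (172 - 5*(-108)) = (48 - 1888) + (172 + 540) = -1840 + 712 = -1128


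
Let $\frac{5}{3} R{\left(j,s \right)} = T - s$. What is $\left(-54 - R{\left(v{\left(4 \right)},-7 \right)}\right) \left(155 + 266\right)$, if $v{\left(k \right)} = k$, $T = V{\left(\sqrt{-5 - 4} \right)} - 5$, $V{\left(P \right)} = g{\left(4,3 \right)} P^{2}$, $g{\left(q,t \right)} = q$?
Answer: $- \frac{70728}{5} \approx -14146.0$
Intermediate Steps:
$V{\left(P \right)} = 4 P^{2}$
$T = -41$ ($T = 4 \left(\sqrt{-5 - 4}\right)^{2} - 5 = 4 \left(\sqrt{-9}\right)^{2} - 5 = 4 \left(3 i\right)^{2} - 5 = 4 \left(-9\right) - 5 = -36 - 5 = -41$)
$R{\left(j,s \right)} = - \frac{123}{5} - \frac{3 s}{5}$ ($R{\left(j,s \right)} = \frac{3 \left(-41 - s\right)}{5} = - \frac{123}{5} - \frac{3 s}{5}$)
$\left(-54 - R{\left(v{\left(4 \right)},-7 \right)}\right) \left(155 + 266\right) = \left(-54 - \left(- \frac{123}{5} - - \frac{21}{5}\right)\right) \left(155 + 266\right) = \left(-54 - \left(- \frac{123}{5} + \frac{21}{5}\right)\right) 421 = \left(-54 - - \frac{102}{5}\right) 421 = \left(-54 + \frac{102}{5}\right) 421 = \left(- \frac{168}{5}\right) 421 = - \frac{70728}{5}$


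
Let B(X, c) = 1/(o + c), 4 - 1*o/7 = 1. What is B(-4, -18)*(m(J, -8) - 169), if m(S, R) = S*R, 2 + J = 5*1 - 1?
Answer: -185/3 ≈ -61.667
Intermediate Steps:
o = 21 (o = 28 - 7*1 = 28 - 7 = 21)
J = 2 (J = -2 + (5*1 - 1) = -2 + (5 - 1) = -2 + 4 = 2)
B(X, c) = 1/(21 + c)
m(S, R) = R*S
B(-4, -18)*(m(J, -8) - 169) = (-8*2 - 169)/(21 - 18) = (-16 - 169)/3 = (⅓)*(-185) = -185/3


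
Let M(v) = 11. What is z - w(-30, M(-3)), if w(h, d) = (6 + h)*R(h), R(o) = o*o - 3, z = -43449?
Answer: -21921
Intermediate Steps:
R(o) = -3 + o**2 (R(o) = o**2 - 3 = -3 + o**2)
w(h, d) = (-3 + h**2)*(6 + h) (w(h, d) = (6 + h)*(-3 + h**2) = (-3 + h**2)*(6 + h))
z - w(-30, M(-3)) = -43449 - (-3 + (-30)**2)*(6 - 30) = -43449 - (-3 + 900)*(-24) = -43449 - 897*(-24) = -43449 - 1*(-21528) = -43449 + 21528 = -21921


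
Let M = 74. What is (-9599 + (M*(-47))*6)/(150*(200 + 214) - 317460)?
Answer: 30467/255360 ≈ 0.11931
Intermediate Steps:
(-9599 + (M*(-47))*6)/(150*(200 + 214) - 317460) = (-9599 + (74*(-47))*6)/(150*(200 + 214) - 317460) = (-9599 - 3478*6)/(150*414 - 317460) = (-9599 - 20868)/(62100 - 317460) = -30467/(-255360) = -30467*(-1/255360) = 30467/255360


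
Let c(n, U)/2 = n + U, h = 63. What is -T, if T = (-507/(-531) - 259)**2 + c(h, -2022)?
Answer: -1963367254/31329 ≈ -62669.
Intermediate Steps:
c(n, U) = 2*U + 2*n (c(n, U) = 2*(n + U) = 2*(U + n) = 2*U + 2*n)
T = 1963367254/31329 (T = (-507/(-531) - 259)**2 + (2*(-2022) + 2*63) = (-507*(-1/531) - 259)**2 + (-4044 + 126) = (169/177 - 259)**2 - 3918 = (-45674/177)**2 - 3918 = 2086114276/31329 - 3918 = 1963367254/31329 ≈ 62669.)
-T = -1*1963367254/31329 = -1963367254/31329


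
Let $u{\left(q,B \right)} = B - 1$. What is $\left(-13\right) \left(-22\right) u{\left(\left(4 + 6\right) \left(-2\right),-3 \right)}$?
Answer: $-1144$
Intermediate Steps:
$u{\left(q,B \right)} = -1 + B$
$\left(-13\right) \left(-22\right) u{\left(\left(4 + 6\right) \left(-2\right),-3 \right)} = \left(-13\right) \left(-22\right) \left(-1 - 3\right) = 286 \left(-4\right) = -1144$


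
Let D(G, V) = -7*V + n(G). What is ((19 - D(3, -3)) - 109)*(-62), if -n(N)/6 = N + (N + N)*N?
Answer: -930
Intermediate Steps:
n(N) = -12*N² - 6*N (n(N) = -6*(N + (N + N)*N) = -6*(N + (2*N)*N) = -6*(N + 2*N²) = -12*N² - 6*N)
D(G, V) = -7*V - 6*G*(1 + 2*G)
((19 - D(3, -3)) - 109)*(-62) = ((19 - (-7*(-3) - 6*3*(1 + 2*3))) - 109)*(-62) = ((19 - (21 - 6*3*(1 + 6))) - 109)*(-62) = ((19 - (21 - 6*3*7)) - 109)*(-62) = ((19 - (21 - 126)) - 109)*(-62) = ((19 - 1*(-105)) - 109)*(-62) = ((19 + 105) - 109)*(-62) = (124 - 109)*(-62) = 15*(-62) = -930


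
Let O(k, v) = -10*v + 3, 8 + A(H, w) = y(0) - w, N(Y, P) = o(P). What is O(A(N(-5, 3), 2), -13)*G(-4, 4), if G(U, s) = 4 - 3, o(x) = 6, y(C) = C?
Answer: 133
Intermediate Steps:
G(U, s) = 1
N(Y, P) = 6
A(H, w) = -8 - w (A(H, w) = -8 + (0 - w) = -8 - w)
O(k, v) = 3 - 10*v
O(A(N(-5, 3), 2), -13)*G(-4, 4) = (3 - 10*(-13))*1 = (3 + 130)*1 = 133*1 = 133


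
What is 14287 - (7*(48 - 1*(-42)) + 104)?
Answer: 13553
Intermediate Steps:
14287 - (7*(48 - 1*(-42)) + 104) = 14287 - (7*(48 + 42) + 104) = 14287 - (7*90 + 104) = 14287 - (630 + 104) = 14287 - 1*734 = 14287 - 734 = 13553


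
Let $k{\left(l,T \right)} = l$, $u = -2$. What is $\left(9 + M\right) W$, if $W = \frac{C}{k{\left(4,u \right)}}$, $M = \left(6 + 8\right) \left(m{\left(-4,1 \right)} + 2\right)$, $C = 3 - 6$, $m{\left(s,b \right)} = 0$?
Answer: $- \frac{111}{4} \approx -27.75$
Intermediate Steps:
$C = -3$ ($C = 3 - 6 = -3$)
$M = 28$ ($M = \left(6 + 8\right) \left(0 + 2\right) = 14 \cdot 2 = 28$)
$W = - \frac{3}{4} \approx -0.75$
$\left(9 + M\right) W = \left(9 + 28\right) \left(- \frac{3}{4}\right) = 37 \left(- \frac{3}{4}\right) = - \frac{111}{4}$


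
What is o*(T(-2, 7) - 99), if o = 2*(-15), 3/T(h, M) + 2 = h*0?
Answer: 3015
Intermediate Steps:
T(h, M) = -3/2 (T(h, M) = 3/(-2 + h*0) = 3/(-2 + 0) = 3/(-2) = 3*(-½) = -3/2)
o = -30
o*(T(-2, 7) - 99) = -30*(-3/2 - 99) = -30*(-201/2) = 3015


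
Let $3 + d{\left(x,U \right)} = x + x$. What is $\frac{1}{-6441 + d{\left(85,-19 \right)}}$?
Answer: $- \frac{1}{6274} \approx -0.00015939$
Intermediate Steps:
$d{\left(x,U \right)} = -3 + 2 x$ ($d{\left(x,U \right)} = -3 + \left(x + x\right) = -3 + 2 x$)
$\frac{1}{-6441 + d{\left(85,-19 \right)}} = \frac{1}{-6441 + \left(-3 + 2 \cdot 85\right)} = \frac{1}{-6441 + \left(-3 + 170\right)} = \frac{1}{-6441 + 167} = \frac{1}{-6274} = - \frac{1}{6274}$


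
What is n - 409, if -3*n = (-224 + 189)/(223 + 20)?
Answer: -298126/729 ≈ -408.95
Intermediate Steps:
n = 35/729 (n = -(-224 + 189)/(3*(223 + 20)) = -(-35)/(3*243) = -⅓*(-35/243) = 35/729 ≈ 0.048011)
n - 409 = 35/729 - 409 = -298126/729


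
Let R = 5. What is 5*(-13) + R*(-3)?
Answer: -80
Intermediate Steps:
5*(-13) + R*(-3) = 5*(-13) + 5*(-3) = -65 - 15 = -80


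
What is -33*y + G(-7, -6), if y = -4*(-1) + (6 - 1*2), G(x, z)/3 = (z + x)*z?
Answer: -30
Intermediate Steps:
G(x, z) = 3*z*(x + z) (G(x, z) = 3*((z + x)*z) = 3*((x + z)*z) = 3*(z*(x + z)) = 3*z*(x + z))
y = 8 (y = 4 + (6 - 2) = 4 + 4 = 8)
-33*y + G(-7, -6) = -33*8 + 3*(-6)*(-7 - 6) = -264 + 3*(-6)*(-13) = -264 + 234 = -30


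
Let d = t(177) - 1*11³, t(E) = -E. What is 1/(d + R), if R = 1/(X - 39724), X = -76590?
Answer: -116314/175401513 ≈ -0.00066313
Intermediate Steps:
R = -1/116314 (R = 1/(-76590 - 39724) = 1/(-116314) = -1/116314 ≈ -8.5974e-6)
d = -1508 (d = -1*177 - 1*11³ = -177 - 1*1331 = -177 - 1331 = -1508)
1/(d + R) = 1/(-1508 - 1/116314) = 1/(-175401513/116314) = -116314/175401513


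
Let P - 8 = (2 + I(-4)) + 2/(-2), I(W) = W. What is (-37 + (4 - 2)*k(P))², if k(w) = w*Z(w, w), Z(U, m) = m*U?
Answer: 45369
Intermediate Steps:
Z(U, m) = U*m
P = 5 (P = 8 + ((2 - 4) + 2/(-2)) = 8 + (-2 + 2*(-½)) = 8 + (-2 - 1) = 8 - 3 = 5)
k(w) = w³ (k(w) = w*(w*w) = w*w² = w³)
(-37 + (4 - 2)*k(P))² = (-37 + (4 - 2)*5³)² = (-37 + 2*125)² = (-37 + 250)² = 213² = 45369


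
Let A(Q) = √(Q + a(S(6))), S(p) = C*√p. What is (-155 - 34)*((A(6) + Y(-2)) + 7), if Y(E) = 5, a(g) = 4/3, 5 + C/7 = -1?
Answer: -2268 - 63*√66 ≈ -2779.8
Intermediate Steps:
C = -42 (C = -35 + 7*(-1) = -35 - 7 = -42)
S(p) = -42*√p
a(g) = 4/3 (a(g) = 4*(⅓) = 4/3)
A(Q) = √(4/3 + Q) (A(Q) = √(Q + 4/3) = √(4/3 + Q))
(-155 - 34)*((A(6) + Y(-2)) + 7) = (-155 - 34)*((√(12 + 9*6)/3 + 5) + 7) = -189*((√(12 + 54)/3 + 5) + 7) = -189*((√66/3 + 5) + 7) = -189*((5 + √66/3) + 7) = -189*(12 + √66/3) = -2268 - 63*√66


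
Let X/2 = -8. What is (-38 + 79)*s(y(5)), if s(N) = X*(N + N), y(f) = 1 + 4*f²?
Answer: -132512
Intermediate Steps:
X = -16 (X = 2*(-8) = -16)
s(N) = -32*N (s(N) = -16*(N + N) = -32*N)
(-38 + 79)*s(y(5)) = (-38 + 79)*(-32*(1 + 4*5²)) = 41*(-32*(1 + 4*25)) = 41*(-32*(1 + 100)) = 41*(-32*101) = 41*(-3232) = -132512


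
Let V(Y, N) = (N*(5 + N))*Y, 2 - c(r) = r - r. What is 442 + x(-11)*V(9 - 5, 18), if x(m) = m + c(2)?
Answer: -14462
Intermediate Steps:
c(r) = 2 (c(r) = 2 - (r - r) = 2 - 1*0 = 2 + 0 = 2)
x(m) = 2 + m (x(m) = m + 2 = 2 + m)
V(Y, N) = N*Y*(5 + N)
442 + x(-11)*V(9 - 5, 18) = 442 + (2 - 11)*(18*(9 - 5)*(5 + 18)) = 442 - 162*4*23 = 442 - 9*1656 = 442 - 14904 = -14462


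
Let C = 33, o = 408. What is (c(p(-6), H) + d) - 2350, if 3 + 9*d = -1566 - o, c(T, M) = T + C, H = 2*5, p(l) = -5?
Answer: -7625/3 ≈ -2541.7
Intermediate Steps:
H = 10
c(T, M) = 33 + T (c(T, M) = T + 33 = 33 + T)
d = -659/3 (d = -1/3 + (-1566 - 1*408)/9 = -1/3 + (-1566 - 408)/9 = -1/3 + (1/9)*(-1974) = -1/3 - 658/3 = -659/3 ≈ -219.67)
(c(p(-6), H) + d) - 2350 = ((33 - 5) - 659/3) - 2350 = (28 - 659/3) - 2350 = -575/3 - 2350 = -7625/3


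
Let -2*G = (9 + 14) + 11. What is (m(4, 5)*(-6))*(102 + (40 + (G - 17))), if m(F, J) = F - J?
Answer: 648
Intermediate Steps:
G = -17 (G = -((9 + 14) + 11)/2 = -(23 + 11)/2 = -½*34 = -17)
(m(4, 5)*(-6))*(102 + (40 + (G - 17))) = ((4 - 1*5)*(-6))*(102 + (40 + (-17 - 17))) = ((4 - 5)*(-6))*(102 + (40 - 34)) = (-1*(-6))*(102 + 6) = 6*108 = 648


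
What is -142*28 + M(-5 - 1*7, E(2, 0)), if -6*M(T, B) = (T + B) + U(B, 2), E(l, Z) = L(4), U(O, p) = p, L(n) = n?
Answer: -3975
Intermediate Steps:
E(l, Z) = 4
M(T, B) = -⅓ - B/6 - T/6 (M(T, B) = -((T + B) + 2)/6 = -((B + T) + 2)/6 = -(2 + B + T)/6 = -⅓ - B/6 - T/6)
-142*28 + M(-5 - 1*7, E(2, 0)) = -142*28 + (-⅓ - ⅙*4 - (-5 - 1*7)/6) = -3976 + (-⅓ - ⅔ - (-5 - 7)/6) = -3976 + (-⅓ - ⅔ - ⅙*(-12)) = -3976 + (-⅓ - ⅔ + 2) = -3976 + 1 = -3975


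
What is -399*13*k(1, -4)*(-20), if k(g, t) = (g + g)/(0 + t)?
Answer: -51870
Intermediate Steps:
k(g, t) = 2*g/t (k(g, t) = (2*g)/t = 2*g/t)
-399*13*k(1, -4)*(-20) = -399*13*(2*1/(-4))*(-20) = -399*13*(2*1*(-1/4))*(-20) = -399*13*(-1/2)*(-20) = -(-5187)*(-20)/2 = -399*130 = -51870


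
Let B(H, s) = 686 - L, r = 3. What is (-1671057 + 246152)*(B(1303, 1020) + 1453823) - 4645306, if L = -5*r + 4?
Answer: -2072557465906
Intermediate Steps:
L = -11 (L = -5*3 + 4 = -15 + 4 = -11)
B(H, s) = 697 (B(H, s) = 686 - 1*(-11) = 686 + 11 = 697)
(-1671057 + 246152)*(B(1303, 1020) + 1453823) - 4645306 = (-1671057 + 246152)*(697 + 1453823) - 4645306 = -1424905*1454520 - 4645306 = -2072552820600 - 4645306 = -2072557465906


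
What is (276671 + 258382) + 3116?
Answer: 538169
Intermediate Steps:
(276671 + 258382) + 3116 = 535053 + 3116 = 538169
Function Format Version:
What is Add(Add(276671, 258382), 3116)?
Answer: 538169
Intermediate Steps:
Add(Add(276671, 258382), 3116) = Add(535053, 3116) = 538169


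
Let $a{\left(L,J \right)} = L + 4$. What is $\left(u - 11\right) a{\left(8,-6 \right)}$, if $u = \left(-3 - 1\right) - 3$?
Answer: $-216$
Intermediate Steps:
$a{\left(L,J \right)} = 4 + L$
$u = -7$ ($u = -4 - 3 = -7$)
$\left(u - 11\right) a{\left(8,-6 \right)} = \left(-7 - 11\right) \left(4 + 8\right) = \left(-18\right) 12 = -216$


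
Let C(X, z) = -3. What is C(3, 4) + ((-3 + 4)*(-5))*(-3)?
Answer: 12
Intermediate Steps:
C(3, 4) + ((-3 + 4)*(-5))*(-3) = -3 + ((-3 + 4)*(-5))*(-3) = -3 + (1*(-5))*(-3) = -3 - 5*(-3) = -3 + 15 = 12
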